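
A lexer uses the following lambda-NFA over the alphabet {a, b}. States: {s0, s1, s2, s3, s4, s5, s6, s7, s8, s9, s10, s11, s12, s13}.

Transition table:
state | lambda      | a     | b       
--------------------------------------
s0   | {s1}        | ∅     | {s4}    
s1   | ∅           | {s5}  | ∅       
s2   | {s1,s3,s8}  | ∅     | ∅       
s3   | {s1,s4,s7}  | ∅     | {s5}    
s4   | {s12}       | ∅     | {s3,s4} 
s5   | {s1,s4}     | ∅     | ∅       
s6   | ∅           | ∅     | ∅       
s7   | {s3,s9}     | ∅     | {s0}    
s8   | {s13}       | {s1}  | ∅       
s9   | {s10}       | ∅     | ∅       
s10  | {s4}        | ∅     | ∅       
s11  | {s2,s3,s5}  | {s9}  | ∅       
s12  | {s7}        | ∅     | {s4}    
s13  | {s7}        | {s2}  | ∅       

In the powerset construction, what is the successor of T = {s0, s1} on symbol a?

{s1, s3, s4, s5, s7, s9, s10, s12}

s1 on a → {s5}.
No a-transition from s0.
Union after reading a: {s5}.
Now take the lambda-closure:
From s5 via lambda: add s1, s4.
From s4 via lambda: add s12.
From s12 via lambda: add s7.
From s7 via lambda: add s3, s9.
From s9 via lambda: add s10.
No new states can be added; the closed set is {s1, s3, s4, s5, s7, s9, s10, s12}.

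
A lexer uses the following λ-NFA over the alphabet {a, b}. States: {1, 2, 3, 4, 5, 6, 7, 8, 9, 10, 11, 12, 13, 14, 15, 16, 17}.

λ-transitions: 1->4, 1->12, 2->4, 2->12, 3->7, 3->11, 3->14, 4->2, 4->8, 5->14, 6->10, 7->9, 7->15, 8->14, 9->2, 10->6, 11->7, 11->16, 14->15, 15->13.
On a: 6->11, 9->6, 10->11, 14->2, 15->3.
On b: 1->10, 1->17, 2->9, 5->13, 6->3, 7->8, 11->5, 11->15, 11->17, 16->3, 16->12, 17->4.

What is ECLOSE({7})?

{2, 4, 7, 8, 9, 12, 13, 14, 15}

Start with {7}.
From 7 via λ: add 9, 15.
From 9 via λ: add 2.
From 15 via λ: add 13.
From 2 via λ: add 4, 12.
From 4 via λ: add 8.
From 8 via λ: add 14.
No new states can be added; the closed set is {2, 4, 7, 8, 9, 12, 13, 14, 15}.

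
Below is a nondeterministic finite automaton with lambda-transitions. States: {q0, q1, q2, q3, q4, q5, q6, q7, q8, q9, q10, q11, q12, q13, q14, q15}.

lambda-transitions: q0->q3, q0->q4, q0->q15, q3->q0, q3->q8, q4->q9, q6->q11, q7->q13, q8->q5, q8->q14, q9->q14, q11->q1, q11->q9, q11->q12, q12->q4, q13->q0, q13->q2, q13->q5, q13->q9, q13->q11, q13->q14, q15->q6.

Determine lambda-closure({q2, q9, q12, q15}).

{q1, q2, q4, q6, q9, q11, q12, q14, q15}

Start with {q2, q9, q12, q15}.
From q9 via lambda: add q14.
From q12 via lambda: add q4.
From q15 via lambda: add q6.
From q6 via lambda: add q11.
From q11 via lambda: add q1.
No new states can be added; the closed set is {q1, q2, q4, q6, q9, q11, q12, q14, q15}.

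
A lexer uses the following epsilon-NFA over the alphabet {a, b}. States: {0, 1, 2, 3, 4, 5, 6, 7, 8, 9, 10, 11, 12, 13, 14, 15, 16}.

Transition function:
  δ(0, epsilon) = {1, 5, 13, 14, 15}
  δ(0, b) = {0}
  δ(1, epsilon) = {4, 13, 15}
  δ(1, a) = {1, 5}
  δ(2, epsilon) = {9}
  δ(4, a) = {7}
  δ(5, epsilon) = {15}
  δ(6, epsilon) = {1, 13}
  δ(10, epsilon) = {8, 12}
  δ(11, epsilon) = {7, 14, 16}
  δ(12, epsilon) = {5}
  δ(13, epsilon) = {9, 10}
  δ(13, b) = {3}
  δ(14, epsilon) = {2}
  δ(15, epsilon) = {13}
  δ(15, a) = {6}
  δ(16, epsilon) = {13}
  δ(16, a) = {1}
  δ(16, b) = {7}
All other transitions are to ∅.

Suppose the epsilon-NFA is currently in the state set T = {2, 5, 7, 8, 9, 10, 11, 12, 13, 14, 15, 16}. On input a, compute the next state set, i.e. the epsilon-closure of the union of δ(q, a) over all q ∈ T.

{1, 4, 5, 6, 8, 9, 10, 12, 13, 15}

15 on a → {6}.
16 on a → {1}.
No a-transition from 2, 5, 7, 8, 9, 10, 11, 12, 13, 14.
Union after reading a: {1, 6}.
Now take the epsilon-closure:
From 1 via epsilon: add 4, 13, 15.
From 13 via epsilon: add 9, 10.
From 10 via epsilon: add 8, 12.
From 12 via epsilon: add 5.
No new states can be added; the closed set is {1, 4, 5, 6, 8, 9, 10, 12, 13, 15}.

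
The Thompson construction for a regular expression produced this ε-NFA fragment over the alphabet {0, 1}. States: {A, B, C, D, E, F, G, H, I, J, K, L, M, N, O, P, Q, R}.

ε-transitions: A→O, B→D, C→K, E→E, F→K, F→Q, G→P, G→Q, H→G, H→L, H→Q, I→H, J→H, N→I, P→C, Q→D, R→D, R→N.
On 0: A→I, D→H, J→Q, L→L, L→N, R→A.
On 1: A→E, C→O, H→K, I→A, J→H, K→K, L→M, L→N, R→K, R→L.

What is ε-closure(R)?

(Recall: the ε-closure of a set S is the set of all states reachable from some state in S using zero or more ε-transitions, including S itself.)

Start with {R}.
From R via ε: add D, N.
From N via ε: add I.
From I via ε: add H.
From H via ε: add G, L, Q.
From G via ε: add P.
From P via ε: add C.
From C via ε: add K.
No new states can be added; the closed set is {C, D, G, H, I, K, L, N, P, Q, R}.

{C, D, G, H, I, K, L, N, P, Q, R}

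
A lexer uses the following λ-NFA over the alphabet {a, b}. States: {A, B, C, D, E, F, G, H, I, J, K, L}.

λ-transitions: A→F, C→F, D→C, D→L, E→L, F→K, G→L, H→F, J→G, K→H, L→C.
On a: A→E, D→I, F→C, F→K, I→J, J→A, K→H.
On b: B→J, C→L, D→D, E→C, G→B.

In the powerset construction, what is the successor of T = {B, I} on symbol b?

{C, F, G, H, J, K, L}

B on b → {J}.
No b-transition from I.
Union after reading b: {J}.
Now take the λ-closure:
From J via λ: add G.
From G via λ: add L.
From L via λ: add C.
From C via λ: add F.
From F via λ: add K.
From K via λ: add H.
No new states can be added; the closed set is {C, F, G, H, J, K, L}.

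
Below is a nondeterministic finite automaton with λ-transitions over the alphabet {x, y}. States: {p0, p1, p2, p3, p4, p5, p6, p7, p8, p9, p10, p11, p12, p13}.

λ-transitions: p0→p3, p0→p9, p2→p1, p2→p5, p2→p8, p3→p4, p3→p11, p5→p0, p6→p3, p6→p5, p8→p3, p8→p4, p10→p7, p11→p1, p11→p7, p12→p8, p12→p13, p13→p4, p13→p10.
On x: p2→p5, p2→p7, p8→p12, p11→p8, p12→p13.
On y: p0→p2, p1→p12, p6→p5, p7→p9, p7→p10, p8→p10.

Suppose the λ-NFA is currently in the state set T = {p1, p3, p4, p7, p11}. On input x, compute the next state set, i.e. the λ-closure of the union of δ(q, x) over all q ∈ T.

p11 on x → {p8}.
No x-transition from p1, p3, p4, p7.
Union after reading x: {p8}.
Now take the λ-closure:
From p8 via λ: add p3, p4.
From p3 via λ: add p11.
From p11 via λ: add p1, p7.
No new states can be added; the closed set is {p1, p3, p4, p7, p8, p11}.

{p1, p3, p4, p7, p8, p11}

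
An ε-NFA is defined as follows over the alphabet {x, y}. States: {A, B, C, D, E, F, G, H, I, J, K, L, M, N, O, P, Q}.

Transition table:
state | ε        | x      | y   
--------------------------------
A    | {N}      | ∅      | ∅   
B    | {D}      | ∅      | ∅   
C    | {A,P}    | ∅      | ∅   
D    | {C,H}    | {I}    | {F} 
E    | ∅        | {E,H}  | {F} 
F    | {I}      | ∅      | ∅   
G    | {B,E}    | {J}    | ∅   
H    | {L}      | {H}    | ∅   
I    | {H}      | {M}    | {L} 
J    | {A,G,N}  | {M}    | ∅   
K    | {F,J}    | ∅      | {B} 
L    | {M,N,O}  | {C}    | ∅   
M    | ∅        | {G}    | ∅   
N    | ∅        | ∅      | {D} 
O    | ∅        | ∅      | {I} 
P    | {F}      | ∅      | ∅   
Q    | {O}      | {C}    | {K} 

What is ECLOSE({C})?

Start with {C}.
From C via ε: add A, P.
From A via ε: add N.
From P via ε: add F.
From F via ε: add I.
From I via ε: add H.
From H via ε: add L.
From L via ε: add M, O.
No new states can be added; the closed set is {A, C, F, H, I, L, M, N, O, P}.

{A, C, F, H, I, L, M, N, O, P}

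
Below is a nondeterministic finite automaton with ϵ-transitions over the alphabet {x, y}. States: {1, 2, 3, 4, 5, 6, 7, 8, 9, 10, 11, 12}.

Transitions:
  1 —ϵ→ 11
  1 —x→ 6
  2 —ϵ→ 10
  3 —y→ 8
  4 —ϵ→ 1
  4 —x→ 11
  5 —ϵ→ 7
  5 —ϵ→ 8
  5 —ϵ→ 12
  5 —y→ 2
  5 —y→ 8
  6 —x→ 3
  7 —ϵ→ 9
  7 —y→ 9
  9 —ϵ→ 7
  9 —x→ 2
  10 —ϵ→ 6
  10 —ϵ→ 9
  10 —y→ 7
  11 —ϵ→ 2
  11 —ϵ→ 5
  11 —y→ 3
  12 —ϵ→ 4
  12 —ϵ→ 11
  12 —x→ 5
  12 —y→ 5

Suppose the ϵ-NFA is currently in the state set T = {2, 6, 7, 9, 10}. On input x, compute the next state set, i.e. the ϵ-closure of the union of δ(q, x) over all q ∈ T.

{2, 3, 6, 7, 9, 10}

6 on x → {3}.
9 on x → {2}.
No x-transition from 2, 7, 10.
Union after reading x: {2, 3}.
Now take the ϵ-closure:
From 2 via ϵ: add 10.
From 10 via ϵ: add 6, 9.
From 9 via ϵ: add 7.
No new states can be added; the closed set is {2, 3, 6, 7, 9, 10}.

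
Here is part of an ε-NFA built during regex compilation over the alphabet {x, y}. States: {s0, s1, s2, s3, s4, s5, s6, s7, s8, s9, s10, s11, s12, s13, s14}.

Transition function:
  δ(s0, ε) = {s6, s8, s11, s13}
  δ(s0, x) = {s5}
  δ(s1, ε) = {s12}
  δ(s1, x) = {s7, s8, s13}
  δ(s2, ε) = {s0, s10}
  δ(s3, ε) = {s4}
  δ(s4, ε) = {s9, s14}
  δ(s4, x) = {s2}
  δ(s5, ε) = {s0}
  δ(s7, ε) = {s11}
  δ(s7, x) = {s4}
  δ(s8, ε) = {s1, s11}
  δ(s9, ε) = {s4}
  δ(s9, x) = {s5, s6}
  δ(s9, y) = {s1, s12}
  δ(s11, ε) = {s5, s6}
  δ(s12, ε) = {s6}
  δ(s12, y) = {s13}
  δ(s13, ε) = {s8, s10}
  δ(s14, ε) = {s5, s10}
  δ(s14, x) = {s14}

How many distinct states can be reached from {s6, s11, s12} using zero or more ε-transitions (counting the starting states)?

Start with {s6, s11, s12}.
From s11 via ε: add s5.
From s5 via ε: add s0.
From s0 via ε: add s8, s13.
From s8 via ε: add s1.
From s13 via ε: add s10.
ε-closure = {s0, s1, s5, s6, s8, s10, s11, s12, s13}, which has 9 states.

9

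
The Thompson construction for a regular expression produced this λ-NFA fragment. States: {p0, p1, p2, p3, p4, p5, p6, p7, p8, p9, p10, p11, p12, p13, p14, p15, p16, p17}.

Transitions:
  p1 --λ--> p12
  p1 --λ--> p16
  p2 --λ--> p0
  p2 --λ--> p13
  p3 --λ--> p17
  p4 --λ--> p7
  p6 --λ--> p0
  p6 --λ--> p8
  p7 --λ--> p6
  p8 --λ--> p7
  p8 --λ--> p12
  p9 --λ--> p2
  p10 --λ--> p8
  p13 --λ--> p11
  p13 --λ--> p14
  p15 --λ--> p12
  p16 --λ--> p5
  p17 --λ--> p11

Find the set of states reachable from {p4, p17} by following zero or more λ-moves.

Start with {p4, p17}.
From p4 via λ: add p7.
From p17 via λ: add p11.
From p7 via λ: add p6.
From p6 via λ: add p0, p8.
From p8 via λ: add p12.
No new states can be added; the closed set is {p0, p4, p6, p7, p8, p11, p12, p17}.

{p0, p4, p6, p7, p8, p11, p12, p17}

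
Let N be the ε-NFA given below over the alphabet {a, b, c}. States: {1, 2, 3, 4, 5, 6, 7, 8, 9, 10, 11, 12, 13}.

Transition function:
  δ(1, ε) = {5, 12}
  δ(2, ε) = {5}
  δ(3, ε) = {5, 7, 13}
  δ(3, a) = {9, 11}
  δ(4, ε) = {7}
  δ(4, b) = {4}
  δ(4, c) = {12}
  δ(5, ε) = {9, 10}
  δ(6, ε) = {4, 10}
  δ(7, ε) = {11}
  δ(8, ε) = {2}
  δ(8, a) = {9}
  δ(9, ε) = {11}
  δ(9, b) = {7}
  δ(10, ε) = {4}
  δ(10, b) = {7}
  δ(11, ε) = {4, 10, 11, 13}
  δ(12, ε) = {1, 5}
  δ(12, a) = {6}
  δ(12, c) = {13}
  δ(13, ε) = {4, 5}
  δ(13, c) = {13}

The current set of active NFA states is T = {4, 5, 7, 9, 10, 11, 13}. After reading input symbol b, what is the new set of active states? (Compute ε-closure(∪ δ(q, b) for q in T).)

{4, 5, 7, 9, 10, 11, 13}

4 on b → {4}.
9 on b → {7}.
10 on b → {7}.
No b-transition from 5, 7, 11, 13.
Union after reading b: {4, 7}.
Now take the ε-closure:
From 7 via ε: add 11.
From 11 via ε: add 10, 13.
From 13 via ε: add 5.
From 5 via ε: add 9.
No new states can be added; the closed set is {4, 5, 7, 9, 10, 11, 13}.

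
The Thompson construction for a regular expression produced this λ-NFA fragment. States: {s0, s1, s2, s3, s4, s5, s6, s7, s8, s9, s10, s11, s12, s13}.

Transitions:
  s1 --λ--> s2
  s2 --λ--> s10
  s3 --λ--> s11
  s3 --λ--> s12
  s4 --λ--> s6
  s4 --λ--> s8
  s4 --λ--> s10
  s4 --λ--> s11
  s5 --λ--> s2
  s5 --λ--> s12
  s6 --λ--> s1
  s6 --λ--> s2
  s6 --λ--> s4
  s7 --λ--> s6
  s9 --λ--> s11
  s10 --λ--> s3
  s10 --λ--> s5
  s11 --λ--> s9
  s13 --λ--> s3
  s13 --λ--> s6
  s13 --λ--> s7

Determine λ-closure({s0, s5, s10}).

Start with {s0, s5, s10}.
From s5 via λ: add s2, s12.
From s10 via λ: add s3.
From s3 via λ: add s11.
From s11 via λ: add s9.
No new states can be added; the closed set is {s0, s2, s3, s5, s9, s10, s11, s12}.

{s0, s2, s3, s5, s9, s10, s11, s12}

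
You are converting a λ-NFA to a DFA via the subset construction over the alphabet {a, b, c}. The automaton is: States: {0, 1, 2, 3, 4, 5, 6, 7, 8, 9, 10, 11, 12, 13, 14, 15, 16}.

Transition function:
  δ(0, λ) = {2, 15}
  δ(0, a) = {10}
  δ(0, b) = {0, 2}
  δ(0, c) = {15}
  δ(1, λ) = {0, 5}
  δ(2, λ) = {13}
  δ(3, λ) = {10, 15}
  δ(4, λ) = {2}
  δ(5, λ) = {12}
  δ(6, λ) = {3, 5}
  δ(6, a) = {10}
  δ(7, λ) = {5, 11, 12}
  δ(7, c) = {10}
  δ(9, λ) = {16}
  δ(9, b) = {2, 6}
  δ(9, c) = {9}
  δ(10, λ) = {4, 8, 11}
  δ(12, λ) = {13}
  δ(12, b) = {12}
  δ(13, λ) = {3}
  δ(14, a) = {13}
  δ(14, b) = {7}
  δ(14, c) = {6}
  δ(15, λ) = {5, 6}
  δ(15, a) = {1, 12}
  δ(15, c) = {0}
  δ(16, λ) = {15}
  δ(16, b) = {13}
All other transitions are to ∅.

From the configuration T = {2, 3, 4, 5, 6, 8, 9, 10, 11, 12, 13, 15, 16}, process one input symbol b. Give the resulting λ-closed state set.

9 on b → {2, 6}.
12 on b → {12}.
16 on b → {13}.
No b-transition from 2, 3, 4, 5, 6, 8, 10, 11, 13, 15.
Union after reading b: {2, 6, 12, 13}.
Now take the λ-closure:
From 6 via λ: add 3, 5.
From 3 via λ: add 10, 15.
From 10 via λ: add 4, 8, 11.
No new states can be added; the closed set is {2, 3, 4, 5, 6, 8, 10, 11, 12, 13, 15}.

{2, 3, 4, 5, 6, 8, 10, 11, 12, 13, 15}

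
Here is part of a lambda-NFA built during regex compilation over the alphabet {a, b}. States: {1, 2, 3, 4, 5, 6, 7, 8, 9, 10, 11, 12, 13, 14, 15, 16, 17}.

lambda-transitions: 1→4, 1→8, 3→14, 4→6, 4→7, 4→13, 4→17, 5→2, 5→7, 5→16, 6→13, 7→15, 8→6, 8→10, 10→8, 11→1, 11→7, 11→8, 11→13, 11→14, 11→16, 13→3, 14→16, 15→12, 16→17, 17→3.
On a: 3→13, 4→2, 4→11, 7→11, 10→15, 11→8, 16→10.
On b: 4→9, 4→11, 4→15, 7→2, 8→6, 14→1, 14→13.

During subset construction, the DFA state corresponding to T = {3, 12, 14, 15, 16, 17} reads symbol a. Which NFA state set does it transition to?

{3, 6, 8, 10, 13, 14, 16, 17}

3 on a → {13}.
16 on a → {10}.
No a-transition from 12, 14, 15, 17.
Union after reading a: {10, 13}.
Now take the lambda-closure:
From 10 via lambda: add 8.
From 13 via lambda: add 3.
From 3 via lambda: add 14.
From 8 via lambda: add 6.
From 14 via lambda: add 16.
From 16 via lambda: add 17.
No new states can be added; the closed set is {3, 6, 8, 10, 13, 14, 16, 17}.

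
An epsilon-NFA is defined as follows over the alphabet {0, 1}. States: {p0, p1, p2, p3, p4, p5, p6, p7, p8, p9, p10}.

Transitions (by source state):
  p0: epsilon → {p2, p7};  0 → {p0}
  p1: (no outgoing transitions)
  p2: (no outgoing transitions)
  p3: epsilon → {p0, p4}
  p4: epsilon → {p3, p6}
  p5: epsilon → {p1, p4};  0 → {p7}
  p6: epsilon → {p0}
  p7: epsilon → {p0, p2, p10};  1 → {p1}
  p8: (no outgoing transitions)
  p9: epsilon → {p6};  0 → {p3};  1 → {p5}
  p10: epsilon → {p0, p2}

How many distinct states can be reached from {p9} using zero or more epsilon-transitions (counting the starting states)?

6

Start with {p9}.
From p9 via epsilon: add p6.
From p6 via epsilon: add p0.
From p0 via epsilon: add p2, p7.
From p7 via epsilon: add p10.
epsilon-closure = {p0, p2, p6, p7, p9, p10}, which has 6 states.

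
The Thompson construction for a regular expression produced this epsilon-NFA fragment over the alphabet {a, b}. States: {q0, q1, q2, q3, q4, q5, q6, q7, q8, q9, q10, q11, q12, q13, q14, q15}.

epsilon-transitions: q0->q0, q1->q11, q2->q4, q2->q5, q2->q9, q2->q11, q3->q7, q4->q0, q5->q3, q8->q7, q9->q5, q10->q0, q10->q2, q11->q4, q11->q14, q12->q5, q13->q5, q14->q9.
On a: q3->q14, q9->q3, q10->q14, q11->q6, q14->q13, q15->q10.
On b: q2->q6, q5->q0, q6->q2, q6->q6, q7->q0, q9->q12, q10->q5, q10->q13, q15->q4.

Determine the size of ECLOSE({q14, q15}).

Start with {q14, q15}.
From q14 via epsilon: add q9.
From q9 via epsilon: add q5.
From q5 via epsilon: add q3.
From q3 via epsilon: add q7.
epsilon-closure = {q3, q5, q7, q9, q14, q15}, which has 6 states.

6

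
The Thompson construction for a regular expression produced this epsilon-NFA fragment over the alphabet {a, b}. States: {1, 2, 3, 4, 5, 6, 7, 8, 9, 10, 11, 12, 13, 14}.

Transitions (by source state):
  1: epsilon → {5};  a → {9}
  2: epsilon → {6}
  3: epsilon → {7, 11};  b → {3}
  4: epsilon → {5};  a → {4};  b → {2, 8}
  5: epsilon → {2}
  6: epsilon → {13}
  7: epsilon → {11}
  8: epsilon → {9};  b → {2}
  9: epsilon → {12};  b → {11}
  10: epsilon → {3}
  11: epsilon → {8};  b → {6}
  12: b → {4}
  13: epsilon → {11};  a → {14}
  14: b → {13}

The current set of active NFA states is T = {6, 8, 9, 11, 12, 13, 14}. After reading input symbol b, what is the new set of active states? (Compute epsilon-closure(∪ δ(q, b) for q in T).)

{2, 4, 5, 6, 8, 9, 11, 12, 13}

8 on b → {2}.
9 on b → {11}.
11 on b → {6}.
12 on b → {4}.
14 on b → {13}.
No b-transition from 6, 13.
Union after reading b: {2, 4, 6, 11, 13}.
Now take the epsilon-closure:
From 4 via epsilon: add 5.
From 11 via epsilon: add 8.
From 8 via epsilon: add 9.
From 9 via epsilon: add 12.
No new states can be added; the closed set is {2, 4, 5, 6, 8, 9, 11, 12, 13}.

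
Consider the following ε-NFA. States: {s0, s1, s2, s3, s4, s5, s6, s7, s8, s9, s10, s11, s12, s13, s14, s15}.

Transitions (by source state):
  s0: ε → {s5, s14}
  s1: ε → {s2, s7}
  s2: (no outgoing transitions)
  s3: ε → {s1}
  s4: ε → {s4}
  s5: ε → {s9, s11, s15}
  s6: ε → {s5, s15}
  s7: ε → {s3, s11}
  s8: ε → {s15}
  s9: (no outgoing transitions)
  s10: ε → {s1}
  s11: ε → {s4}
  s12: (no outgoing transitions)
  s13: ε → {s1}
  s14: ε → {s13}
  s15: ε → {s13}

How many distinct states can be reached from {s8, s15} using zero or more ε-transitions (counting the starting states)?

Start with {s8, s15}.
From s15 via ε: add s13.
From s13 via ε: add s1.
From s1 via ε: add s2, s7.
From s7 via ε: add s3, s11.
From s11 via ε: add s4.
ε-closure = {s1, s2, s3, s4, s7, s8, s11, s13, s15}, which has 9 states.

9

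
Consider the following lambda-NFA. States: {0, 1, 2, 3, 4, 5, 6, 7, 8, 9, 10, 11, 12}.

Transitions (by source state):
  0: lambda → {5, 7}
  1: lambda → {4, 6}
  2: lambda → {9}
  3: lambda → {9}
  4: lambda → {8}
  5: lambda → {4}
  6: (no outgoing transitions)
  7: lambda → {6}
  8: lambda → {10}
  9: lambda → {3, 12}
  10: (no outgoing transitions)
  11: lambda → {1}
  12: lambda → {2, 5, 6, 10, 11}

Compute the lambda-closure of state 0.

Start with {0}.
From 0 via lambda: add 5, 7.
From 5 via lambda: add 4.
From 7 via lambda: add 6.
From 4 via lambda: add 8.
From 8 via lambda: add 10.
No new states can be added; the closed set is {0, 4, 5, 6, 7, 8, 10}.

{0, 4, 5, 6, 7, 8, 10}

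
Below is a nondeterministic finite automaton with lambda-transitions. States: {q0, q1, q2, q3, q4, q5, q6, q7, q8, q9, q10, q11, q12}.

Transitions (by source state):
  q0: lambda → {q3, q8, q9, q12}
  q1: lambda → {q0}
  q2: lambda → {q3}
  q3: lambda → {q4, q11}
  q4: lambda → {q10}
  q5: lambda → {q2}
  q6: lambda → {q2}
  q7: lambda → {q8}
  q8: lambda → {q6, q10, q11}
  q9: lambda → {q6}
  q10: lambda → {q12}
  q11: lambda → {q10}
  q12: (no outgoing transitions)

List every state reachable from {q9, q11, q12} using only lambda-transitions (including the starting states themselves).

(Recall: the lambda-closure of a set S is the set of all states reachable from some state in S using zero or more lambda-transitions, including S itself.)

{q2, q3, q4, q6, q9, q10, q11, q12}

Start with {q9, q11, q12}.
From q9 via lambda: add q6.
From q11 via lambda: add q10.
From q6 via lambda: add q2.
From q2 via lambda: add q3.
From q3 via lambda: add q4.
No new states can be added; the closed set is {q2, q3, q4, q6, q9, q10, q11, q12}.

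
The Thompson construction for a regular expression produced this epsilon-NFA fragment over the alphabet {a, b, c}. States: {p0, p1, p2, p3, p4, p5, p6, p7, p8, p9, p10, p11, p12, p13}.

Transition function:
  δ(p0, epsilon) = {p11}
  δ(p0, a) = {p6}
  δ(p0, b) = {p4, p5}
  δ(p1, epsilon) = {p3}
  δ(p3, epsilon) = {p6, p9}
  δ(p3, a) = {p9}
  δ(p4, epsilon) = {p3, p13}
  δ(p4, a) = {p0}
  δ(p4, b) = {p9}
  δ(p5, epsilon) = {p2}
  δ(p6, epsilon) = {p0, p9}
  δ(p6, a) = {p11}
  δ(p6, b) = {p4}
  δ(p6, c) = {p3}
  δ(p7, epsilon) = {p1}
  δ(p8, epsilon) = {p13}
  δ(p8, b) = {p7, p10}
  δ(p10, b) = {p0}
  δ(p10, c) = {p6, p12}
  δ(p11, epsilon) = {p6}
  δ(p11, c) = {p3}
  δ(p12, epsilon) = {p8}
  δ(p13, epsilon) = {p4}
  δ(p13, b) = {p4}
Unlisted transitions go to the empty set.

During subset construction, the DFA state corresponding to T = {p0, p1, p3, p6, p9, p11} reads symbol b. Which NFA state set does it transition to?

p0 on b → {p4, p5}.
p6 on b → {p4}.
No b-transition from p1, p3, p9, p11.
Union after reading b: {p4, p5}.
Now take the epsilon-closure:
From p4 via epsilon: add p3, p13.
From p5 via epsilon: add p2.
From p3 via epsilon: add p6, p9.
From p6 via epsilon: add p0.
From p0 via epsilon: add p11.
No new states can be added; the closed set is {p0, p2, p3, p4, p5, p6, p9, p11, p13}.

{p0, p2, p3, p4, p5, p6, p9, p11, p13}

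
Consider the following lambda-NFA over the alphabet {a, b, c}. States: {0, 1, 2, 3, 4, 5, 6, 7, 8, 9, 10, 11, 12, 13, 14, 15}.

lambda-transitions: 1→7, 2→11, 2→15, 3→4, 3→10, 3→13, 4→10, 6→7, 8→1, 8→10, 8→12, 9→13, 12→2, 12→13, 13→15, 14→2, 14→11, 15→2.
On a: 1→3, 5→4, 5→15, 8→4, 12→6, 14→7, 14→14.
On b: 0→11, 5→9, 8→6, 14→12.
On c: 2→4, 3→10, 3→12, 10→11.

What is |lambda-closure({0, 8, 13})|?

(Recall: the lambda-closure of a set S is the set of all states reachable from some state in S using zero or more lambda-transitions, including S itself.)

10

Start with {0, 8, 13}.
From 8 via lambda: add 1, 10, 12.
From 13 via lambda: add 15.
From 1 via lambda: add 7.
From 12 via lambda: add 2.
From 2 via lambda: add 11.
lambda-closure = {0, 1, 2, 7, 8, 10, 11, 12, 13, 15}, which has 10 states.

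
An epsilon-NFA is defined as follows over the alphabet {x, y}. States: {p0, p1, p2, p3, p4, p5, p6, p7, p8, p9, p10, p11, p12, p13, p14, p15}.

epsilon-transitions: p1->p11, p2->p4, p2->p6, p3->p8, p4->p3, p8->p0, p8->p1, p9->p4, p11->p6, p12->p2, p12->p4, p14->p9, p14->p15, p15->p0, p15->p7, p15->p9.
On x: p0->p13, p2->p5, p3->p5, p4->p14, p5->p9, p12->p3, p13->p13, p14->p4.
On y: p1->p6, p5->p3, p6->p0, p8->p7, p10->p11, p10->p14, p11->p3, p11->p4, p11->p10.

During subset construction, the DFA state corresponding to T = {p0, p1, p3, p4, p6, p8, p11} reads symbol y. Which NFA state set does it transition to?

p1 on y → {p6}.
p6 on y → {p0}.
p8 on y → {p7}.
p11 on y → {p3, p4, p10}.
No y-transition from p0, p3, p4.
Union after reading y: {p0, p3, p4, p6, p7, p10}.
Now take the epsilon-closure:
From p3 via epsilon: add p8.
From p8 via epsilon: add p1.
From p1 via epsilon: add p11.
No new states can be added; the closed set is {p0, p1, p3, p4, p6, p7, p8, p10, p11}.

{p0, p1, p3, p4, p6, p7, p8, p10, p11}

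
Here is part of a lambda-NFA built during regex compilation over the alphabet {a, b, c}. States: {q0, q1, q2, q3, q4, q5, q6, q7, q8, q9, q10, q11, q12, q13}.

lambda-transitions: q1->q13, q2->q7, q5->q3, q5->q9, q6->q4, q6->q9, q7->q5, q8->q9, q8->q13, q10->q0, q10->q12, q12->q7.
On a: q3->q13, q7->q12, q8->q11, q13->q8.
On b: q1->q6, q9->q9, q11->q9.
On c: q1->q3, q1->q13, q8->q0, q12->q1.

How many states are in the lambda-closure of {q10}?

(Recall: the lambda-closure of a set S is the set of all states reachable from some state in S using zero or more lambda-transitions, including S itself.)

Start with {q10}.
From q10 via lambda: add q0, q12.
From q12 via lambda: add q7.
From q7 via lambda: add q5.
From q5 via lambda: add q3, q9.
lambda-closure = {q0, q3, q5, q7, q9, q10, q12}, which has 7 states.

7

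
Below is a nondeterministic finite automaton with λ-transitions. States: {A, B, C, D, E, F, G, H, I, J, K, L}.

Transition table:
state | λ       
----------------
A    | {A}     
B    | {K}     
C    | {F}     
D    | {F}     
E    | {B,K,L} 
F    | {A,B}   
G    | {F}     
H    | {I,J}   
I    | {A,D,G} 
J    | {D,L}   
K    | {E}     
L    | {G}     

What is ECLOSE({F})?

{A, B, E, F, G, K, L}

Start with {F}.
From F via λ: add A, B.
From B via λ: add K.
From K via λ: add E.
From E via λ: add L.
From L via λ: add G.
No new states can be added; the closed set is {A, B, E, F, G, K, L}.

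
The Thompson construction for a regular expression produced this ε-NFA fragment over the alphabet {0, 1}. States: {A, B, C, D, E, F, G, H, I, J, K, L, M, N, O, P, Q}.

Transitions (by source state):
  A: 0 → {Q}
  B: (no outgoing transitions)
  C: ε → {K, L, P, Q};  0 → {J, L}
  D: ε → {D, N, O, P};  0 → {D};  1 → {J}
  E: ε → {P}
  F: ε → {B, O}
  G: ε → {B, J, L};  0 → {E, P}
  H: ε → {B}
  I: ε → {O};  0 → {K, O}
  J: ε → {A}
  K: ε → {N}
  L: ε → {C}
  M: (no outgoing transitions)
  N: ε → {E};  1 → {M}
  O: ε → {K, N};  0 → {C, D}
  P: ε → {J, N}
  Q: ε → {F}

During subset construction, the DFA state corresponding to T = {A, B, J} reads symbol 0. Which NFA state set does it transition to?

{A, B, E, F, J, K, N, O, P, Q}

A on 0 → {Q}.
No 0-transition from B, J.
Union after reading 0: {Q}.
Now take the ε-closure:
From Q via ε: add F.
From F via ε: add B, O.
From O via ε: add K, N.
From N via ε: add E.
From E via ε: add P.
From P via ε: add J.
From J via ε: add A.
No new states can be added; the closed set is {A, B, E, F, J, K, N, O, P, Q}.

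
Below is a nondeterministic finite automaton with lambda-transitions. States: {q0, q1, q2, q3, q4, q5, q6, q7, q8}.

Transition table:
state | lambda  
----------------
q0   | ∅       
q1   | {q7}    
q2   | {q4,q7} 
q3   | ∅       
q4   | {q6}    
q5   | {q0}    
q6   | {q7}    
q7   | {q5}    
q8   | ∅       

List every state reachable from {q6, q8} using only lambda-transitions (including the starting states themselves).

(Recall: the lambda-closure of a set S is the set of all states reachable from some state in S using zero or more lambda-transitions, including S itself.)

{q0, q5, q6, q7, q8}

Start with {q6, q8}.
From q6 via lambda: add q7.
From q7 via lambda: add q5.
From q5 via lambda: add q0.
No new states can be added; the closed set is {q0, q5, q6, q7, q8}.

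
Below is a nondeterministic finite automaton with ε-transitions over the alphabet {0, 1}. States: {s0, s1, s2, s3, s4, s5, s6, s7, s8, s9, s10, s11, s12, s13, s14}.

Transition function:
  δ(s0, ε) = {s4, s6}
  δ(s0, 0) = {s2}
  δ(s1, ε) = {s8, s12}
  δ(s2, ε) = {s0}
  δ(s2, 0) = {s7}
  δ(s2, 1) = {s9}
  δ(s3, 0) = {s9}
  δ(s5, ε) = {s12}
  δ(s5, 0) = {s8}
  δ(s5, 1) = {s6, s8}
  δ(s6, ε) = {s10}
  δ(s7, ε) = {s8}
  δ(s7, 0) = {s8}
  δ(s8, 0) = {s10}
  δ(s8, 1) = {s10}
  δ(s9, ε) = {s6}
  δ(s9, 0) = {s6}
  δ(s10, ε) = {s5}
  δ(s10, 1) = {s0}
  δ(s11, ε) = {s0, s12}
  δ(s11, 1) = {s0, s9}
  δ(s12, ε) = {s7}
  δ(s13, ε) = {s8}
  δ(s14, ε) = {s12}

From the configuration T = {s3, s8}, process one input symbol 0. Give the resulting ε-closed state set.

s3 on 0 → {s9}.
s8 on 0 → {s10}.
Union after reading 0: {s9, s10}.
Now take the ε-closure:
From s9 via ε: add s6.
From s10 via ε: add s5.
From s5 via ε: add s12.
From s12 via ε: add s7.
From s7 via ε: add s8.
No new states can be added; the closed set is {s5, s6, s7, s8, s9, s10, s12}.

{s5, s6, s7, s8, s9, s10, s12}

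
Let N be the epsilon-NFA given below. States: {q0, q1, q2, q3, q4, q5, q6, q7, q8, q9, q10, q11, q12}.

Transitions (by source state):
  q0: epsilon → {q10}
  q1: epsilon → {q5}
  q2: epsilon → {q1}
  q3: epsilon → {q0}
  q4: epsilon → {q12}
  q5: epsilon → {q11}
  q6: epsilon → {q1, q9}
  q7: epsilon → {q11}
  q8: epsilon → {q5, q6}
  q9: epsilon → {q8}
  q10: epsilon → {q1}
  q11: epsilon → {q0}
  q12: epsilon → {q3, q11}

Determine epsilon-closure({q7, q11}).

Start with {q7, q11}.
From q11 via epsilon: add q0.
From q0 via epsilon: add q10.
From q10 via epsilon: add q1.
From q1 via epsilon: add q5.
No new states can be added; the closed set is {q0, q1, q5, q7, q10, q11}.

{q0, q1, q5, q7, q10, q11}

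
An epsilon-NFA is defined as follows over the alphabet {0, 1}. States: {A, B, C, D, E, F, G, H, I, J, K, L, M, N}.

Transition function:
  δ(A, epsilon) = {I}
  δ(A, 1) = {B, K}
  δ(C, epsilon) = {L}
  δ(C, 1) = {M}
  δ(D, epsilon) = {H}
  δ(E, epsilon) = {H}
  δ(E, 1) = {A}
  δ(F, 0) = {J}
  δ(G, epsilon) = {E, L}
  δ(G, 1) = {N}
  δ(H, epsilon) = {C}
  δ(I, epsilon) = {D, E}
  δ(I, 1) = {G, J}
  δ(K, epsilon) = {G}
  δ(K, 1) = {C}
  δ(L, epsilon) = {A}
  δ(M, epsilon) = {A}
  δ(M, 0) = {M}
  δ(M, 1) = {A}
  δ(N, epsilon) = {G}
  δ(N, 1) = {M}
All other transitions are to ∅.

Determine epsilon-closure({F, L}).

Start with {F, L}.
From L via epsilon: add A.
From A via epsilon: add I.
From I via epsilon: add D, E.
From D via epsilon: add H.
From H via epsilon: add C.
No new states can be added; the closed set is {A, C, D, E, F, H, I, L}.

{A, C, D, E, F, H, I, L}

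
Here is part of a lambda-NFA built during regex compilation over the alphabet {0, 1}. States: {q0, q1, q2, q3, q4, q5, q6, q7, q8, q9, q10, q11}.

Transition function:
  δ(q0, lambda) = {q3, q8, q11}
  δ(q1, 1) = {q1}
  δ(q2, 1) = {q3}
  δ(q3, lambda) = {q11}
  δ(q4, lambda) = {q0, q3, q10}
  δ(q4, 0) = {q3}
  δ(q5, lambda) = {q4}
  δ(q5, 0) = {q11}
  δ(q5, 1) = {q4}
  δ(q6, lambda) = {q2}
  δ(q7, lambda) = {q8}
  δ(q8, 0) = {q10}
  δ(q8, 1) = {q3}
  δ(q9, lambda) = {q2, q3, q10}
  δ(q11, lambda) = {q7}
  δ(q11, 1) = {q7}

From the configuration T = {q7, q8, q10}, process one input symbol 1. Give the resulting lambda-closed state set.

q8 on 1 → {q3}.
No 1-transition from q7, q10.
Union after reading 1: {q3}.
Now take the lambda-closure:
From q3 via lambda: add q11.
From q11 via lambda: add q7.
From q7 via lambda: add q8.
No new states can be added; the closed set is {q3, q7, q8, q11}.

{q3, q7, q8, q11}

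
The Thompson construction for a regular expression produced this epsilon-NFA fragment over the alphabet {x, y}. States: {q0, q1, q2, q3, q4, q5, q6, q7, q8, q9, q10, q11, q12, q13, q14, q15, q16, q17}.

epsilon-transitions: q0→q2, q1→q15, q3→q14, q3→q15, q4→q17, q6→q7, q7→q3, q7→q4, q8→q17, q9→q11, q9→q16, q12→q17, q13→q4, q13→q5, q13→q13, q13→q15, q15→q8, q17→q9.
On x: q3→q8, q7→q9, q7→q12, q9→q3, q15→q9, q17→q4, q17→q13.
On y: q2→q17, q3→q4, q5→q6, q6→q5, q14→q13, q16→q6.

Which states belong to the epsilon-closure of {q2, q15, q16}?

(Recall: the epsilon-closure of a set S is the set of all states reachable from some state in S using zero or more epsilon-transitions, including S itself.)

Start with {q2, q15, q16}.
From q15 via epsilon: add q8.
From q8 via epsilon: add q17.
From q17 via epsilon: add q9.
From q9 via epsilon: add q11.
No new states can be added; the closed set is {q2, q8, q9, q11, q15, q16, q17}.

{q2, q8, q9, q11, q15, q16, q17}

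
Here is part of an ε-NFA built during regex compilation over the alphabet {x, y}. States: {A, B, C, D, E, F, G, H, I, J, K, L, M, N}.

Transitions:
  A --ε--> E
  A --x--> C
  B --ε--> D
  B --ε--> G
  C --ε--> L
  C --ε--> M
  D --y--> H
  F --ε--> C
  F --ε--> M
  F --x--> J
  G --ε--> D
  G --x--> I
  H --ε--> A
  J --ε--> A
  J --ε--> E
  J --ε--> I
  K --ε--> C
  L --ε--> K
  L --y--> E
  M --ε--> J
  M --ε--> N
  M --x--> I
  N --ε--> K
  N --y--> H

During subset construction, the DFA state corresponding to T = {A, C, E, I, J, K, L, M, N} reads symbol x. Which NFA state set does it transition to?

{A, C, E, I, J, K, L, M, N}

A on x → {C}.
M on x → {I}.
No x-transition from C, E, I, J, K, L, N.
Union after reading x: {C, I}.
Now take the ε-closure:
From C via ε: add L, M.
From L via ε: add K.
From M via ε: add J, N.
From J via ε: add A, E.
No new states can be added; the closed set is {A, C, E, I, J, K, L, M, N}.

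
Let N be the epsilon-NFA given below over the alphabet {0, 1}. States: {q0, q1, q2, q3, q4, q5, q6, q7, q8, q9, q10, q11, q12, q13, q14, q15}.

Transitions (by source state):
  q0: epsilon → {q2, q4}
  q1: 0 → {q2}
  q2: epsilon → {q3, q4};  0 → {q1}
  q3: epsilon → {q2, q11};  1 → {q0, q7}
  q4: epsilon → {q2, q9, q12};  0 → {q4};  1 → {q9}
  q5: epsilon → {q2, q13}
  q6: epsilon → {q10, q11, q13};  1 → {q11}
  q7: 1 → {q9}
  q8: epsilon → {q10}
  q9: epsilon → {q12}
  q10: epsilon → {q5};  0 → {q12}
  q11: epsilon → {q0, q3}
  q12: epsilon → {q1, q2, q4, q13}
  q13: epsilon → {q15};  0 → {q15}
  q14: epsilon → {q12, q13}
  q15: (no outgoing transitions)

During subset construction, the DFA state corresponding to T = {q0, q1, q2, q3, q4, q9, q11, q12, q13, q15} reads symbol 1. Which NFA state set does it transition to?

{q0, q1, q2, q3, q4, q7, q9, q11, q12, q13, q15}

q3 on 1 → {q0, q7}.
q4 on 1 → {q9}.
No 1-transition from q0, q1, q2, q9, q11, q12, q13, q15.
Union after reading 1: {q0, q7, q9}.
Now take the epsilon-closure:
From q0 via epsilon: add q2, q4.
From q9 via epsilon: add q12.
From q2 via epsilon: add q3.
From q12 via epsilon: add q1, q13.
From q3 via epsilon: add q11.
From q13 via epsilon: add q15.
No new states can be added; the closed set is {q0, q1, q2, q3, q4, q7, q9, q11, q12, q13, q15}.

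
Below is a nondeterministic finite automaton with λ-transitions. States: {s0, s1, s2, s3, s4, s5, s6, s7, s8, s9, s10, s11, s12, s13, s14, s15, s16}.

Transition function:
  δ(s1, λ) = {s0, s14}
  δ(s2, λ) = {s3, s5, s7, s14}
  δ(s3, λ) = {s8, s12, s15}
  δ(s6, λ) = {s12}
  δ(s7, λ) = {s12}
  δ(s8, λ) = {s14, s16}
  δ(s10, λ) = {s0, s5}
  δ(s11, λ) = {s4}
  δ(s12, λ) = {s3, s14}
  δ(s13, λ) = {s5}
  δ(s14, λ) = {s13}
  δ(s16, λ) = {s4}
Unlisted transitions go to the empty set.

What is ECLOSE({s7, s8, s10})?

Start with {s7, s8, s10}.
From s7 via λ: add s12.
From s8 via λ: add s14, s16.
From s10 via λ: add s0, s5.
From s12 via λ: add s3.
From s14 via λ: add s13.
From s16 via λ: add s4.
From s3 via λ: add s15.
No new states can be added; the closed set is {s0, s3, s4, s5, s7, s8, s10, s12, s13, s14, s15, s16}.

{s0, s3, s4, s5, s7, s8, s10, s12, s13, s14, s15, s16}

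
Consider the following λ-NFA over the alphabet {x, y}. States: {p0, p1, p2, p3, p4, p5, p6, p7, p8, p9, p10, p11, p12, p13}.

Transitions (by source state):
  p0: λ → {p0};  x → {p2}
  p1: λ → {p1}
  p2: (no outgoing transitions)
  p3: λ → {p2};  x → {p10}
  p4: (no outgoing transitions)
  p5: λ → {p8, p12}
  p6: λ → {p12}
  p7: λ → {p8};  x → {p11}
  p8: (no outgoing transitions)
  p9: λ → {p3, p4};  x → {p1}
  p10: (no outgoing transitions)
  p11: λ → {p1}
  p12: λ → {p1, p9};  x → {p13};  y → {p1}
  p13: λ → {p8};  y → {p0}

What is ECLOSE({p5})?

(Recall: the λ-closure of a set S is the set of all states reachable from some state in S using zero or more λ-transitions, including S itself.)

{p1, p2, p3, p4, p5, p8, p9, p12}

Start with {p5}.
From p5 via λ: add p8, p12.
From p12 via λ: add p1, p9.
From p9 via λ: add p3, p4.
From p3 via λ: add p2.
No new states can be added; the closed set is {p1, p2, p3, p4, p5, p8, p9, p12}.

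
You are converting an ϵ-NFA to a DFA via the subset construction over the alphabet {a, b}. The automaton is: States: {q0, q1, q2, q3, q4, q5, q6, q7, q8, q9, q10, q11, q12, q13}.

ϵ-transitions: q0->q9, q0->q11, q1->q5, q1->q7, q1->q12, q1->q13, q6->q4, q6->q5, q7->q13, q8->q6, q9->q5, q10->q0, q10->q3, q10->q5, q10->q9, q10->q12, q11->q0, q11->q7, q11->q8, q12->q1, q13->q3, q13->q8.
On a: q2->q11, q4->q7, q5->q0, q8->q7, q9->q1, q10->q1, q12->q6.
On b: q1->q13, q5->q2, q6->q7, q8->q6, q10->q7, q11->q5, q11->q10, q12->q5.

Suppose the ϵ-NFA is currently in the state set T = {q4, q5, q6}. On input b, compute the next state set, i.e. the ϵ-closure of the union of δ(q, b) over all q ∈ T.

{q2, q3, q4, q5, q6, q7, q8, q13}

q5 on b → {q2}.
q6 on b → {q7}.
No b-transition from q4.
Union after reading b: {q2, q7}.
Now take the ϵ-closure:
From q7 via ϵ: add q13.
From q13 via ϵ: add q3, q8.
From q8 via ϵ: add q6.
From q6 via ϵ: add q4, q5.
No new states can be added; the closed set is {q2, q3, q4, q5, q6, q7, q8, q13}.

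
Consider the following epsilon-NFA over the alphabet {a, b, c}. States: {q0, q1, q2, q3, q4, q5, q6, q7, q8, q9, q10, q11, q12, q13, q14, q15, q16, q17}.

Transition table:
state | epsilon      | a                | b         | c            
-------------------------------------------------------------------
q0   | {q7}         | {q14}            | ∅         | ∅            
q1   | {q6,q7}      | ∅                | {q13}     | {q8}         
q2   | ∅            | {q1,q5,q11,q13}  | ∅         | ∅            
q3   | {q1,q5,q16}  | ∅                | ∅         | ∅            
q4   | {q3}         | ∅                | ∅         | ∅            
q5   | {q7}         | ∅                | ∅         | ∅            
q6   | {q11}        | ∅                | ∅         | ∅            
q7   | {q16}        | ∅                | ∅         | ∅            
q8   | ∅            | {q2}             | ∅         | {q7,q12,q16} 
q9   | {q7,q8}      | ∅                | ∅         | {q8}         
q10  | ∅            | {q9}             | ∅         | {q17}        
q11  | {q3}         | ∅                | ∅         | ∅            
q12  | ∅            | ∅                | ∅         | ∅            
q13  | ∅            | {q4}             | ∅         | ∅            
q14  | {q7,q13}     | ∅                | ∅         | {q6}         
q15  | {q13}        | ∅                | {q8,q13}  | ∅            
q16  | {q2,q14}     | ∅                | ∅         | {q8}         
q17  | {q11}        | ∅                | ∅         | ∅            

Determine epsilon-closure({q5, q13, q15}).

{q2, q5, q7, q13, q14, q15, q16}

Start with {q5, q13, q15}.
From q5 via epsilon: add q7.
From q7 via epsilon: add q16.
From q16 via epsilon: add q2, q14.
No new states can be added; the closed set is {q2, q5, q7, q13, q14, q15, q16}.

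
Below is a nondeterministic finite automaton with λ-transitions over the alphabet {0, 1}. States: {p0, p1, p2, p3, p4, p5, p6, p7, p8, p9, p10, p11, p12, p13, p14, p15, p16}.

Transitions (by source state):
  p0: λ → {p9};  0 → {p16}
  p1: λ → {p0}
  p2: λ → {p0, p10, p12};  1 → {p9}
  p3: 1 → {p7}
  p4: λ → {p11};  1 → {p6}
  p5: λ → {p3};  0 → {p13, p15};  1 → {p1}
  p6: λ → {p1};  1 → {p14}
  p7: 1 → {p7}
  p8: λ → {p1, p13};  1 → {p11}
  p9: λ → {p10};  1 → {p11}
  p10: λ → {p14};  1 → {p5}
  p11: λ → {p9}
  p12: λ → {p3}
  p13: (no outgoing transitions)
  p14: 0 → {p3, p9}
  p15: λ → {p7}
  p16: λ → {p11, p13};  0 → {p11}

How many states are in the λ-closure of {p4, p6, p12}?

10

Start with {p4, p6, p12}.
From p4 via λ: add p11.
From p6 via λ: add p1.
From p12 via λ: add p3.
From p1 via λ: add p0.
From p11 via λ: add p9.
From p9 via λ: add p10.
From p10 via λ: add p14.
λ-closure = {p0, p1, p3, p4, p6, p9, p10, p11, p12, p14}, which has 10 states.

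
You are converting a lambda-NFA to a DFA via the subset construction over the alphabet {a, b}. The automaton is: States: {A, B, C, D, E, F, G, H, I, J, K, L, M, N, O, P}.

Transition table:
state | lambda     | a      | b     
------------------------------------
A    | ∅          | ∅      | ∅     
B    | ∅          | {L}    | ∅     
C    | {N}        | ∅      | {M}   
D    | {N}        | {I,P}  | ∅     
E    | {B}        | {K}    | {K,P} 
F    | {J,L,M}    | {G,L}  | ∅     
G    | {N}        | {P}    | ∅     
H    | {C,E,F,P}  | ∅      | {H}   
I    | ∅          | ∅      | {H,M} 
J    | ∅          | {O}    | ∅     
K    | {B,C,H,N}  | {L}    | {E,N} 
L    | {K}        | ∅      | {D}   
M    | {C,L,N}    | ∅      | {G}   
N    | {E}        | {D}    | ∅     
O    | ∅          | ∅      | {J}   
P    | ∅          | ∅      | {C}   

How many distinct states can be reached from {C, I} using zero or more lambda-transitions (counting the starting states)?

5

Start with {C, I}.
From C via lambda: add N.
From N via lambda: add E.
From E via lambda: add B.
lambda-closure = {B, C, E, I, N}, which has 5 states.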